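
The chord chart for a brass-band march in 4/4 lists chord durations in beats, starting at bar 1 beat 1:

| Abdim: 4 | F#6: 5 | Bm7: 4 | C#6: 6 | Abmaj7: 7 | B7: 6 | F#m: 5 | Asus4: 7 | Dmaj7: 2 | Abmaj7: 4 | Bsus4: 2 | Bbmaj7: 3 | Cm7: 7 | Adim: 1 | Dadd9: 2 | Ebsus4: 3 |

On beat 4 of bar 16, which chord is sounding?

Beat 4 of bar 16 is beat (16−1)×4 + 4 = 64 overall.
Running totals: Abdim ends at 4, F#6 ends at 9, Bm7 ends at 13, C#6 ends at 19, Abmaj7 ends at 26, B7 ends at 32, F#m ends at 37, Asus4 ends at 44, Dmaj7 ends at 46, Abmaj7 ends at 50, Bsus4 ends at 52, Bbmaj7 ends at 55, Cm7 ends at 62, Adim ends at 63, Dadd9 ends at 65.
Beat 64 falls within Dadd9.

Dadd9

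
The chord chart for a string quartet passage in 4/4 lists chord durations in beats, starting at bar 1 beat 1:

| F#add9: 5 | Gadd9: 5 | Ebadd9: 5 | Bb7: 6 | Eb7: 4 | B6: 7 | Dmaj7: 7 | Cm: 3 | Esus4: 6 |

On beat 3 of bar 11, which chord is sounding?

Beat 3 of bar 11 is beat (11−1)×4 + 3 = 43 overall.
Running totals: F#add9 ends at 5, Gadd9 ends at 10, Ebadd9 ends at 15, Bb7 ends at 21, Eb7 ends at 25, B6 ends at 32, Dmaj7 ends at 39, Cm ends at 42, Esus4 ends at 48.
Beat 43 falls within Esus4.

Esus4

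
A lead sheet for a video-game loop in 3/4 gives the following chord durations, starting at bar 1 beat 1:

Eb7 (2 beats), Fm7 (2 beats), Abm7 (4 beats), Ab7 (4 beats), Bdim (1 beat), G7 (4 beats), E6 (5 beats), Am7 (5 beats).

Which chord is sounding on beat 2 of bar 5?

Beat 2 of bar 5 is beat (5−1)×3 + 2 = 14 overall.
Running totals: Eb7 ends at 2, Fm7 ends at 4, Abm7 ends at 8, Ab7 ends at 12, Bdim ends at 13, G7 ends at 17.
Beat 14 falls within G7.

G7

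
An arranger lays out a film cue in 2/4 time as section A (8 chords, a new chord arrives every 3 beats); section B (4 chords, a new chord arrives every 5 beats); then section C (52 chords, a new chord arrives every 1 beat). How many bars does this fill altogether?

48 bars

A: 8 × 3 = 24 beats = 12 bars.
B: 4 × 5 = 20 beats = 10 bars.
C: 52 × 1 = 52 beats = 26 bars.
Total: 12 + 10 + 26 = 48 bars.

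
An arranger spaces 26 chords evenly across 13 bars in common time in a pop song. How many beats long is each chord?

13 bars × 4 beats/bar = 52 beats total.
52 beats ÷ 26 chords = 2 beats per chord.
(That is a half note.)

2 beats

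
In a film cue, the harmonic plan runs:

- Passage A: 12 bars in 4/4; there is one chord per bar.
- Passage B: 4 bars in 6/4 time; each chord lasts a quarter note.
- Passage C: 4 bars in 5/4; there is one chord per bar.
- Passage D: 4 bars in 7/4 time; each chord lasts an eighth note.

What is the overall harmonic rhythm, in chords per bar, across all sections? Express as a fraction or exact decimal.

4 chords per bar

A: 12 bars of 4 beats is 48 beats; at 4 beats each that's 12 chords.
B: 4 bars of 6 beats is 24 beats; at 1 beat each that's 24 chords.
C: 4 bars of 5 beats is 20 beats; at 5 beats each that's 4 chords.
D: 4 bars of 7 beats is 28 beats; at 0.5 beats each that's 56 chords.
Overall: 96 chords over 24 bars → 96/24 = 4 chords per bar.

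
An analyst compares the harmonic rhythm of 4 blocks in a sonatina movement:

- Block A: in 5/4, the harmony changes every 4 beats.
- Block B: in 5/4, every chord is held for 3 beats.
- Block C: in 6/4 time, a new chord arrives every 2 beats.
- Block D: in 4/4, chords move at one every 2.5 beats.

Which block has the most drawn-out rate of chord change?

A: 5/4 = 1.25 chords/bar.
B: 5/3 = 5/3 chords/bar.
C: 6/2 = 3 chords/bar.
D: 4/2.5 = 1.6 chords/bar.
Slowest is A at 1.25 chords/bar.

Block A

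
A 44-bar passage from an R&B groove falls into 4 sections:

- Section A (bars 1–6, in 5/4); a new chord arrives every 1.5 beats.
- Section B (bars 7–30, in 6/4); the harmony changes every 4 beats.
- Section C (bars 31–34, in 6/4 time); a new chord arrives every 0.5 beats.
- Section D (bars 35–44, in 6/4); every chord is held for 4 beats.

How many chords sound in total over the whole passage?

119 chords

A has 30 beats and chords last 1.5 each, so 20 chords.
B has 144 beats and chords last 4 each, so 36 chords.
C has 24 beats and chords last 0.5 each, so 48 chords.
D has 60 beats and chords last 4 each, so 15 chords.
Total: 20 + 36 + 48 + 15 = 119.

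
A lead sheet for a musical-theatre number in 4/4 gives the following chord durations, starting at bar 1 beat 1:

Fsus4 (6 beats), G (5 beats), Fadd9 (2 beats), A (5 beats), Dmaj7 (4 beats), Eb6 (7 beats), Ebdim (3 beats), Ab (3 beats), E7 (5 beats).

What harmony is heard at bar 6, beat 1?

Dmaj7

Beat 1 of bar 6 is beat (6−1)×4 + 1 = 21 overall.
Running totals: Fsus4 ends at 6, G ends at 11, Fadd9 ends at 13, A ends at 18, Dmaj7 ends at 22.
Beat 21 falls within Dmaj7.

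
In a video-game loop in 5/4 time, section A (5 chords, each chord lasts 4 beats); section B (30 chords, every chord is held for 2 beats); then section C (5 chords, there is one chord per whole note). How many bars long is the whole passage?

A: 5 × 4 = 20 beats = 4 bars.
B: 30 × 2 = 60 beats = 12 bars.
C: 5 × 4 = 20 beats = 4 bars.
Total: 4 + 12 + 4 = 20 bars.

20 bars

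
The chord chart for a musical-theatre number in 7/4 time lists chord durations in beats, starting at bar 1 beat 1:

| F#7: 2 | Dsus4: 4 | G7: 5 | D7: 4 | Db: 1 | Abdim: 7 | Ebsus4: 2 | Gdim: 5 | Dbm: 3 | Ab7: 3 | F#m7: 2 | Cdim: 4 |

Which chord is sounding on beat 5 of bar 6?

Cdim

Beat 5 of bar 6 is beat (6−1)×7 + 5 = 40 overall.
Running totals: F#7 ends at 2, Dsus4 ends at 6, G7 ends at 11, D7 ends at 15, Db ends at 16, Abdim ends at 23, Ebsus4 ends at 25, Gdim ends at 30, Dbm ends at 33, Ab7 ends at 36, F#m7 ends at 38, Cdim ends at 42.
Beat 40 falls within Cdim.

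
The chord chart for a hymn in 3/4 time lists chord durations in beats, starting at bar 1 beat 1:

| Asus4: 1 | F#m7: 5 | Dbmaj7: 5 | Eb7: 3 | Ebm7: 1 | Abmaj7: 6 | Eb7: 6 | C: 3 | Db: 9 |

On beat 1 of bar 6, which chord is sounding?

Beat 1 of bar 6 is beat (6−1)×3 + 1 = 16 overall.
Running totals: Asus4 ends at 1, F#m7 ends at 6, Dbmaj7 ends at 11, Eb7 ends at 14, Ebm7 ends at 15, Abmaj7 ends at 21.
Beat 16 falls within Abmaj7.

Abmaj7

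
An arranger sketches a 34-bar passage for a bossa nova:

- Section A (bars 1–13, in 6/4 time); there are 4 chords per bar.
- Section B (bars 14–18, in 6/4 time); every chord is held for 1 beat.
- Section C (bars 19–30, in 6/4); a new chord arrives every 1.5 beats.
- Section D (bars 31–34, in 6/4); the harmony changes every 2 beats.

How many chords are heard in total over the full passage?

142 chords

A has 78 beats and chords last 1.5 each, so 52 chords.
B has 30 beats and chords last 1 each, so 30 chords.
C has 72 beats and chords last 1.5 each, so 48 chords.
D has 24 beats and chords last 2 each, so 12 chords.
Total: 52 + 30 + 48 + 12 = 142.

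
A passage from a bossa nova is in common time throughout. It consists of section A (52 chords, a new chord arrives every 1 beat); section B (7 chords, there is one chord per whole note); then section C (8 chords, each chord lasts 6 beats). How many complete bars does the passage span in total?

32 bars

A: 52 × 1 = 52 beats = 13 bars.
B: 7 × 4 = 28 beats = 7 bars.
C: 8 × 6 = 48 beats = 12 bars.
Total: 13 + 7 + 12 = 32 bars.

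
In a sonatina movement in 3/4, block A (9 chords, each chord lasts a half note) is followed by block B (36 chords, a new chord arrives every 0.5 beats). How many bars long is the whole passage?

12 bars

A: 9 × 2 = 18 beats = 6 bars.
B: 36 × 0.5 = 18 beats = 6 bars.
Total: 6 + 6 = 12 bars.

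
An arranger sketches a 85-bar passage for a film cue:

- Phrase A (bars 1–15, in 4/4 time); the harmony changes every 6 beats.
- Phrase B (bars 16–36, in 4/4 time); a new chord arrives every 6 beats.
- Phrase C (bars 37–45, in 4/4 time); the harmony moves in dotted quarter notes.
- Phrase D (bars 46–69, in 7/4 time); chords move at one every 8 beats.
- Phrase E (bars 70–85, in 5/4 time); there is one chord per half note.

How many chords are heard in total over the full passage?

109 chords

A has 60 beats and chords last 6 each, so 10 chords.
B has 84 beats and chords last 6 each, so 14 chords.
C has 36 beats and chords last 1.5 each, so 24 chords.
D has 168 beats and chords last 8 each, so 21 chords.
E has 80 beats and chords last 2 each, so 40 chords.
Total: 10 + 14 + 24 + 21 + 40 = 109.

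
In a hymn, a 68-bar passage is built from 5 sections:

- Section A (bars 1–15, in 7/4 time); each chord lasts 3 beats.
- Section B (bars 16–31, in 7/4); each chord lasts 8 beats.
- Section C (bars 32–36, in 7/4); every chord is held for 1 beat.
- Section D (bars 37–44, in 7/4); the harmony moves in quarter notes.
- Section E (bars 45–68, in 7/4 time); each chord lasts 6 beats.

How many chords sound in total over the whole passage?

A has 105 beats and chords last 3 each, so 35 chords.
B has 112 beats and chords last 8 each, so 14 chords.
C has 35 beats and chords last 1 each, so 35 chords.
D has 56 beats and chords last 1 each, so 56 chords.
E has 168 beats and chords last 6 each, so 28 chords.
Total: 35 + 14 + 35 + 56 + 28 = 168.

168 chords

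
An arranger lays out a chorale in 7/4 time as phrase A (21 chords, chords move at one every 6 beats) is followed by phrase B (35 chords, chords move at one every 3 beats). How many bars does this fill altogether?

33 bars

A: 21 × 6 = 126 beats = 18 bars.
B: 35 × 3 = 105 beats = 15 bars.
Total: 18 + 15 = 33 bars.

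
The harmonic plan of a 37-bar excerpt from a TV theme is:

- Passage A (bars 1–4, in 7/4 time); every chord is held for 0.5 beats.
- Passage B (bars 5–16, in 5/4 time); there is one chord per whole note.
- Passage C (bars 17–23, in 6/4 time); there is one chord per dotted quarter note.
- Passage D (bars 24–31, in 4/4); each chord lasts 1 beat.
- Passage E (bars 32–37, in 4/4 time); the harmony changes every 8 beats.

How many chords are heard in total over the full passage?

A: 4 bars × 7 beats = 28 beats; 0.5 beats/chord → 56 chords.
B: 12 bars × 5 beats = 60 beats; 4 beats/chord → 15 chords.
C: 7 bars × 6 beats = 42 beats; 1.5 beats/chord → 28 chords.
D: 8 bars × 4 beats = 32 beats; 1 beat/chord → 32 chords.
E: 6 bars × 4 beats = 24 beats; 8 beats/chord → 3 chords.
Total: 56 + 15 + 28 + 32 + 3 = 134.

134 chords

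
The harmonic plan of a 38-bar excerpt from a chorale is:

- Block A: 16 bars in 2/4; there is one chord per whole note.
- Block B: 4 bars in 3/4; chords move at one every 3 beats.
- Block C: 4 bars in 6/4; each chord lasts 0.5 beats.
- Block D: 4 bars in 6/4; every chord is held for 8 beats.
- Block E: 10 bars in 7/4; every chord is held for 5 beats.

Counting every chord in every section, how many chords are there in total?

77 chords

A: 16·2 = 32 beats, 32/4 = 8 chords.
B: 4·3 = 12 beats, 12/3 = 4 chords.
C: 4·6 = 24 beats, 24/0.5 = 48 chords.
D: 4·6 = 24 beats, 24/8 = 3 chords.
E: 10·7 = 70 beats, 70/5 = 14 chords.
Total: 8 + 4 + 48 + 3 + 14 = 77.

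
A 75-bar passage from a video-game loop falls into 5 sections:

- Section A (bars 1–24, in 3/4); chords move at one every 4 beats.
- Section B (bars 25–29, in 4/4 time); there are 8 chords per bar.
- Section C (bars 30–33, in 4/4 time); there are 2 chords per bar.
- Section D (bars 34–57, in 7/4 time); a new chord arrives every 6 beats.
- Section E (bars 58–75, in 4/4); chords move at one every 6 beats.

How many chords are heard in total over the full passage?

A: 24 bars × 3 beats = 72 beats; 4 beats/chord → 18 chords.
B: 5 bars × 4 beats = 20 beats; 0.5 beats/chord → 40 chords.
C: 4 bars × 4 beats = 16 beats; 2 beats/chord → 8 chords.
D: 24 bars × 7 beats = 168 beats; 6 beats/chord → 28 chords.
E: 18 bars × 4 beats = 72 beats; 6 beats/chord → 12 chords.
Total: 18 + 40 + 8 + 28 + 12 = 106.

106 chords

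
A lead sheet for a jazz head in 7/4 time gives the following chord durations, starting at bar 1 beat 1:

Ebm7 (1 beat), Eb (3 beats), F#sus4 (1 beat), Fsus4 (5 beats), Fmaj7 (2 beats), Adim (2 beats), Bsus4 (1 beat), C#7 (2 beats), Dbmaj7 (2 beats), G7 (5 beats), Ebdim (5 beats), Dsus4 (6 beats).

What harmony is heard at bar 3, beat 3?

Beat 3 of bar 3 is beat (3−1)×7 + 3 = 17 overall.
Running totals: Ebm7 ends at 1, Eb ends at 4, F#sus4 ends at 5, Fsus4 ends at 10, Fmaj7 ends at 12, Adim ends at 14, Bsus4 ends at 15, C#7 ends at 17.
Beat 17 falls within C#7.

C#7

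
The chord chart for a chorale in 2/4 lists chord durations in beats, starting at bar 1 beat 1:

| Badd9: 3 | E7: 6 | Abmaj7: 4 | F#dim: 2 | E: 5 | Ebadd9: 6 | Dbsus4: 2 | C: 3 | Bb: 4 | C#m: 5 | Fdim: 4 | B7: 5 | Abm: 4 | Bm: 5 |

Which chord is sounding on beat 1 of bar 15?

Beat 1 of bar 15 is beat (15−1)×2 + 1 = 29 overall.
Running totals: Badd9 ends at 3, E7 ends at 9, Abmaj7 ends at 13, F#dim ends at 15, E ends at 20, Ebadd9 ends at 26, Dbsus4 ends at 28, C ends at 31.
Beat 29 falls within C.

C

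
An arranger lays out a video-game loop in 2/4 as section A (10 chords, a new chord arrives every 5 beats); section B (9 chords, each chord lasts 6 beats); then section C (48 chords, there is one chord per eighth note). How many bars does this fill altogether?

A: 10 × 5 = 50 beats = 25 bars.
B: 9 × 6 = 54 beats = 27 bars.
C: 48 × 0.5 = 24 beats = 12 bars.
Total: 25 + 27 + 12 = 64 bars.

64 bars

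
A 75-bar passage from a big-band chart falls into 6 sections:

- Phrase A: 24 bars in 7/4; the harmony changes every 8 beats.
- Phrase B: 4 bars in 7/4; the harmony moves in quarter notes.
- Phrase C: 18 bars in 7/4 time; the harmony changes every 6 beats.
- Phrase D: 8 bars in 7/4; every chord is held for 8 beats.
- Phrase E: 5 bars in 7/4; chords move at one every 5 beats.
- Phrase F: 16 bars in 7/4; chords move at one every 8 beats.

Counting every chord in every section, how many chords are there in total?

A: 24 bars × 7 beats = 168 beats; 8 beats/chord → 21 chords.
B: 4 bars × 7 beats = 28 beats; 1 beat/chord → 28 chords.
C: 18 bars × 7 beats = 126 beats; 6 beats/chord → 21 chords.
D: 8 bars × 7 beats = 56 beats; 8 beats/chord → 7 chords.
E: 5 bars × 7 beats = 35 beats; 5 beats/chord → 7 chords.
F: 16 bars × 7 beats = 112 beats; 8 beats/chord → 14 chords.
Total: 21 + 28 + 21 + 7 + 7 + 14 = 98.

98 chords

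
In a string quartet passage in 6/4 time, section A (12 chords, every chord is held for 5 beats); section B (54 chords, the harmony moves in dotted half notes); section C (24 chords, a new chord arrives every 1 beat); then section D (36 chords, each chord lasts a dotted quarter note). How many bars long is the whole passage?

A: 12 × 5 = 60 beats = 10 bars.
B: 54 × 3 = 162 beats = 27 bars.
C: 24 × 1 = 24 beats = 4 bars.
D: 36 × 1.5 = 54 beats = 9 bars.
Total: 10 + 27 + 4 + 9 = 50 bars.

50 bars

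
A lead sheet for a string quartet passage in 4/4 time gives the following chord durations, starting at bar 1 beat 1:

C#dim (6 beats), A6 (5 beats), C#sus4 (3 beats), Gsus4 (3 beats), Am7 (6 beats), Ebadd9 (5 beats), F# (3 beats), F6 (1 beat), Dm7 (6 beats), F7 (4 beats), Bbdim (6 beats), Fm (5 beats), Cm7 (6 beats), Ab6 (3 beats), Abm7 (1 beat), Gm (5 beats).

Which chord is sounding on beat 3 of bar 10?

F7

Beat 3 of bar 10 is beat (10−1)×4 + 3 = 39 overall.
Running totals: C#dim ends at 6, A6 ends at 11, C#sus4 ends at 14, Gsus4 ends at 17, Am7 ends at 23, Ebadd9 ends at 28, F# ends at 31, F6 ends at 32, Dm7 ends at 38, F7 ends at 42.
Beat 39 falls within F7.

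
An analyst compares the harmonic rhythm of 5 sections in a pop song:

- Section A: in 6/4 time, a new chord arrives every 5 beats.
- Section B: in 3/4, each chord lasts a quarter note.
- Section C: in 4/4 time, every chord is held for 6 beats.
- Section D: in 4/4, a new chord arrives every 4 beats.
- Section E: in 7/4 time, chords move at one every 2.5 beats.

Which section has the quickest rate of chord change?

A: each chord is 5 beats in 6/4, so 1.2 per bar.
B: each chord is 1 beat in 3/4, so 3 per bar.
C: each chord is 6 beats in 4/4, so 2/3 per bar.
D: each chord is 4 beats in 4/4, so 1 per bar.
E: each chord is 2.5 beats in 7/4, so 2.8 per bar.
Fastest is B at 3 chords/bar.

Section B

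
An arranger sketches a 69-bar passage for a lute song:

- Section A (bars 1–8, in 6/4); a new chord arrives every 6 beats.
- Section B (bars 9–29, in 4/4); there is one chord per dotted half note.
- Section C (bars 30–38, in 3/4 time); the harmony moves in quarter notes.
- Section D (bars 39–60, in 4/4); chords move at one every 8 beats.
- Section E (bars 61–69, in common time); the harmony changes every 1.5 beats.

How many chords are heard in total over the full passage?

98 chords

A: 8 bars × 6 beats = 48 beats; 6 beats/chord → 8 chords.
B: 21 bars × 4 beats = 84 beats; 3 beats/chord → 28 chords.
C: 9 bars × 3 beats = 27 beats; 1 beat/chord → 27 chords.
D: 22 bars × 4 beats = 88 beats; 8 beats/chord → 11 chords.
E: 9 bars × 4 beats = 36 beats; 1.5 beats/chord → 24 chords.
Total: 8 + 28 + 27 + 11 + 24 = 98.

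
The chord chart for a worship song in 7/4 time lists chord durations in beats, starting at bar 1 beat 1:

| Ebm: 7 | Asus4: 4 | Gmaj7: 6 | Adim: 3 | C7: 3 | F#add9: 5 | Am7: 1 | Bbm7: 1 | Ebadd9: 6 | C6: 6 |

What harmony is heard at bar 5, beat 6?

Beat 6 of bar 5 is beat (5−1)×7 + 6 = 34 overall.
Running totals: Ebm ends at 7, Asus4 ends at 11, Gmaj7 ends at 17, Adim ends at 20, C7 ends at 23, F#add9 ends at 28, Am7 ends at 29, Bbm7 ends at 30, Ebadd9 ends at 36.
Beat 34 falls within Ebadd9.

Ebadd9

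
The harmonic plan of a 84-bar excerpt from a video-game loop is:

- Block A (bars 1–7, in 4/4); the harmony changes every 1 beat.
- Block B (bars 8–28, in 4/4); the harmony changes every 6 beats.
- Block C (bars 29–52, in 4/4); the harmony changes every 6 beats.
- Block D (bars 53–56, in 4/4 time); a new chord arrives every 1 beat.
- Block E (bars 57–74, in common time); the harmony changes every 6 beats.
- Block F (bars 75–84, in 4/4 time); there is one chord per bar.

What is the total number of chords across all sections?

96 chords

A: 7 bars × 4 beats = 28 beats; 1 beat/chord → 28 chords.
B: 21 bars × 4 beats = 84 beats; 6 beats/chord → 14 chords.
C: 24 bars × 4 beats = 96 beats; 6 beats/chord → 16 chords.
D: 4 bars × 4 beats = 16 beats; 1 beat/chord → 16 chords.
E: 18 bars × 4 beats = 72 beats; 6 beats/chord → 12 chords.
F: 10 bars × 4 beats = 40 beats; 4 beats/chord → 10 chords.
Total: 28 + 14 + 16 + 16 + 12 + 10 = 96.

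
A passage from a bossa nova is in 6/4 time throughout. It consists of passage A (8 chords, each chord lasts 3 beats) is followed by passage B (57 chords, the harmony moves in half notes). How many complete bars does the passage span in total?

A: 8 × 3 = 24 beats = 4 bars.
B: 57 × 2 = 114 beats = 19 bars.
Total: 4 + 19 = 23 bars.

23 bars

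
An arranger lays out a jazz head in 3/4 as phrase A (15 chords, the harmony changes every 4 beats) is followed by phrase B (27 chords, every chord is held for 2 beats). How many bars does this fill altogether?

38 bars

A: 15 × 4 = 60 beats = 20 bars.
B: 27 × 2 = 54 beats = 18 bars.
Total: 20 + 18 = 38 bars.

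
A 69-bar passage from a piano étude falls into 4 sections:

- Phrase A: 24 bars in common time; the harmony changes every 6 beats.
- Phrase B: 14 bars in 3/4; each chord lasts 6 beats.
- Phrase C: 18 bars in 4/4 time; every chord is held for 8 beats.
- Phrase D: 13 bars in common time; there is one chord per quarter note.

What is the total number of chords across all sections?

84 chords

A: 24·4 = 96 beats, 96/6 = 16 chords.
B: 14·3 = 42 beats, 42/6 = 7 chords.
C: 18·4 = 72 beats, 72/8 = 9 chords.
D: 13·4 = 52 beats, 52/1 = 52 chords.
Total: 16 + 7 + 9 + 52 = 84.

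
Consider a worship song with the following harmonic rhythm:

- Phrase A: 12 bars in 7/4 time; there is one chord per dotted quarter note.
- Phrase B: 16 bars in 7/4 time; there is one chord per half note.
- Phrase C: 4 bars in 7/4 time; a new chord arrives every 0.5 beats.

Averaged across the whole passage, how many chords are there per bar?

5.25 chords per bar

A: 12 × 7 = 84 beats ÷ 1.5 = 56 chords.
B: 16 × 7 = 112 beats ÷ 2 = 56 chords.
C: 4 × 7 = 28 beats ÷ 0.5 = 56 chords.
Overall: 168 chords over 32 bars → 168/32 = 5.25 chords per bar.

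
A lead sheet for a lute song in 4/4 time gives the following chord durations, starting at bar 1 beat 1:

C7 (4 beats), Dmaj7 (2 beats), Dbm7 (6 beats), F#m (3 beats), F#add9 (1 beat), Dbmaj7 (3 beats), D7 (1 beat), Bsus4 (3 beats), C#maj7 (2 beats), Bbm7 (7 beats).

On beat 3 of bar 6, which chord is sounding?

Bsus4

Beat 3 of bar 6 is beat (6−1)×4 + 3 = 23 overall.
Running totals: C7 ends at 4, Dmaj7 ends at 6, Dbm7 ends at 12, F#m ends at 15, F#add9 ends at 16, Dbmaj7 ends at 19, D7 ends at 20, Bsus4 ends at 23.
Beat 23 falls within Bsus4.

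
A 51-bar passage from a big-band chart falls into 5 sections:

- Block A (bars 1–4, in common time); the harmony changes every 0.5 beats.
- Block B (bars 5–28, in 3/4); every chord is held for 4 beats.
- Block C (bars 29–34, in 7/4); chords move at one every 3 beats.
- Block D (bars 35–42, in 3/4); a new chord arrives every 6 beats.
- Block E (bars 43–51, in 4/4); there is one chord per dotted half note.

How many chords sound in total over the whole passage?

A: 4 bars × 4 beats = 16 beats; 0.5 beats/chord → 32 chords.
B: 24 bars × 3 beats = 72 beats; 4 beats/chord → 18 chords.
C: 6 bars × 7 beats = 42 beats; 3 beats/chord → 14 chords.
D: 8 bars × 3 beats = 24 beats; 6 beats/chord → 4 chords.
E: 9 bars × 4 beats = 36 beats; 3 beats/chord → 12 chords.
Total: 32 + 18 + 14 + 4 + 12 = 80.

80 chords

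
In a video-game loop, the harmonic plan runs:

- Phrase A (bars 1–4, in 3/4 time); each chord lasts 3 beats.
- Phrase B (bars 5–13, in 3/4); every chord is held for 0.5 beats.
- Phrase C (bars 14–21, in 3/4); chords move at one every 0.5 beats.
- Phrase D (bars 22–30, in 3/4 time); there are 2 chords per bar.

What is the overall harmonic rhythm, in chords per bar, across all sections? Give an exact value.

A: 4 bars of 3 beats is 12 beats; at 3 beats each that's 4 chords.
B: 9 bars of 3 beats is 27 beats; at 0.5 beats each that's 54 chords.
C: 8 bars of 3 beats is 24 beats; at 0.5 beats each that's 48 chords.
D: 9 bars of 3 beats is 27 beats; at 1.5 beats each that's 18 chords.
Overall: 124 chords over 30 bars → 124/30 = 62/15 chords per bar.

62/15 chords per bar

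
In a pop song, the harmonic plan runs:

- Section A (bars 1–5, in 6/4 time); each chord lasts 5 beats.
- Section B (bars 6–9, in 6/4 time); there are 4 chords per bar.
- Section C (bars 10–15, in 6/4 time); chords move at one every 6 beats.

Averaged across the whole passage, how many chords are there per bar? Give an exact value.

A: 5 × 6 = 30 beats ÷ 5 = 6 chords.
B: 4 × 6 = 24 beats ÷ 1.5 = 16 chords.
C: 6 × 6 = 36 beats ÷ 6 = 6 chords.
Overall: 28 chords over 15 bars → 28/15 = 28/15 chords per bar.

28/15 chords per bar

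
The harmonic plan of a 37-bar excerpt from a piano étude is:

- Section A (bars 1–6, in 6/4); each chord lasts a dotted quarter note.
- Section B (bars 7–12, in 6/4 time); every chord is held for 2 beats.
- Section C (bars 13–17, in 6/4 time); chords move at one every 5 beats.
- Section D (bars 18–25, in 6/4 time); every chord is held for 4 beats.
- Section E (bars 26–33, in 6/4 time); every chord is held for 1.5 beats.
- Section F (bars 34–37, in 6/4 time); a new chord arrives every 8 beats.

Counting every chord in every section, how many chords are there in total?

95 chords

A: 6 bars × 6 beats = 36 beats; 1.5 beats/chord → 24 chords.
B: 6 bars × 6 beats = 36 beats; 2 beats/chord → 18 chords.
C: 5 bars × 6 beats = 30 beats; 5 beats/chord → 6 chords.
D: 8 bars × 6 beats = 48 beats; 4 beats/chord → 12 chords.
E: 8 bars × 6 beats = 48 beats; 1.5 beats/chord → 32 chords.
F: 4 bars × 6 beats = 24 beats; 8 beats/chord → 3 chords.
Total: 24 + 18 + 6 + 12 + 32 + 3 = 95.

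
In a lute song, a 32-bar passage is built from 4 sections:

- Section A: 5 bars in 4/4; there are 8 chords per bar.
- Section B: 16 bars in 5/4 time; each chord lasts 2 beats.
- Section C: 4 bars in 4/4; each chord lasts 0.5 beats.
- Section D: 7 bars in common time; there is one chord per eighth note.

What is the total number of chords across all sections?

168 chords

A has 20 beats and chords last 0.5 each, so 40 chords.
B has 80 beats and chords last 2 each, so 40 chords.
C has 16 beats and chords last 0.5 each, so 32 chords.
D has 28 beats and chords last 0.5 each, so 56 chords.
Total: 40 + 40 + 32 + 56 = 168.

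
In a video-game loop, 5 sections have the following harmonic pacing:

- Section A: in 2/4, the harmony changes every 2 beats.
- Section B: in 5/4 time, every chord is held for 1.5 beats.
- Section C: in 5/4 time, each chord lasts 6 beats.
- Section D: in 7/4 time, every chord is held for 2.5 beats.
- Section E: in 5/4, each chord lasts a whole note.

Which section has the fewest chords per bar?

Section C

A: 2 beats/bar ÷ 2 beats/chord = 1 chord/bar.
B: 5 beats/bar ÷ 1.5 beats/chord = 10/3 chords/bar.
C: 5 beats/bar ÷ 6 beats/chord = 5/6 chords/bar.
D: 7 beats/bar ÷ 2.5 beats/chord = 2.8 chords/bar.
E: 5 beats/bar ÷ 4 beats/chord = 1.25 chords/bar.
Slowest is C at 5/6 chords/bar.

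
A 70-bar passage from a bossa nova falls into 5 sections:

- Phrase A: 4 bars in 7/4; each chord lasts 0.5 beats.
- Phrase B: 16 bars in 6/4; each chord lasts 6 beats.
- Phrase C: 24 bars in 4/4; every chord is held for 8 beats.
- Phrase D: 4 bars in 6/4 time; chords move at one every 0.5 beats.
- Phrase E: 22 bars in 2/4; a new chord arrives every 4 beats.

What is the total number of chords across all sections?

143 chords

A has 28 beats and chords last 0.5 each, so 56 chords.
B has 96 beats and chords last 6 each, so 16 chords.
C has 96 beats and chords last 8 each, so 12 chords.
D has 24 beats and chords last 0.5 each, so 48 chords.
E has 44 beats and chords last 4 each, so 11 chords.
Total: 56 + 16 + 12 + 48 + 11 = 143.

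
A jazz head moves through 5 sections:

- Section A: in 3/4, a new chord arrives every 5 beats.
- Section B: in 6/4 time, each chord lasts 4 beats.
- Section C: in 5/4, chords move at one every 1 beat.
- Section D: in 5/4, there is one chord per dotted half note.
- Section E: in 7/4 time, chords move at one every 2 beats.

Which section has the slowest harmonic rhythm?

A: 3 beats/bar ÷ 5 beats/chord = 0.6 chords/bar.
B: 6 beats/bar ÷ 4 beats/chord = 1.5 chords/bar.
C: 5 beats/bar ÷ 1 beat/chord = 5 chords/bar.
D: 5 beats/bar ÷ 3 beats/chord = 5/3 chords/bar.
E: 7 beats/bar ÷ 2 beats/chord = 3.5 chords/bar.
Slowest is A at 0.6 chords/bar.

Section A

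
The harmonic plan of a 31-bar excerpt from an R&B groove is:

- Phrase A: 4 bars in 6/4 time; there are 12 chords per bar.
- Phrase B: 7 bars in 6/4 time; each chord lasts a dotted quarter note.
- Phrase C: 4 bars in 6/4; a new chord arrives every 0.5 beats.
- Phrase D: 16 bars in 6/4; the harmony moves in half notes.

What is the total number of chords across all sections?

A has 24 beats and chords last 0.5 each, so 48 chords.
B has 42 beats and chords last 1.5 each, so 28 chords.
C has 24 beats and chords last 0.5 each, so 48 chords.
D has 96 beats and chords last 2 each, so 48 chords.
Total: 48 + 28 + 48 + 48 = 172.

172 chords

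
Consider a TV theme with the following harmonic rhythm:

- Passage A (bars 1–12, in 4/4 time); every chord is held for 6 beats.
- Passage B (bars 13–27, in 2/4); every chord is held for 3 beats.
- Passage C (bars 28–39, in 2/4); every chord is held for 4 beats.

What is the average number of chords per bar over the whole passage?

A: 12 × 4 = 48 beats ÷ 6 = 8 chords.
B: 15 × 2 = 30 beats ÷ 3 = 10 chords.
C: 12 × 2 = 24 beats ÷ 4 = 6 chords.
Overall: 24 chords over 39 bars → 24/39 = 8/13 chords per bar.

8/13 chords per bar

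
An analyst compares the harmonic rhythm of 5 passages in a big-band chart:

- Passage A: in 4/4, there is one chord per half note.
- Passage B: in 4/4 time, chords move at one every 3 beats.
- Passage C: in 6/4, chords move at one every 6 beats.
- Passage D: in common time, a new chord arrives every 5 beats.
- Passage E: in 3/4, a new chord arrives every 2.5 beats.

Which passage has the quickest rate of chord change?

A: 4/2 = 2 chords/bar.
B: 4/3 = 4/3 chords/bar.
C: 6/6 = 1 chord/bar.
D: 4/5 = 0.8 chords/bar.
E: 3/2.5 = 1.2 chords/bar.
Fastest is A at 2 chords/bar.

Passage A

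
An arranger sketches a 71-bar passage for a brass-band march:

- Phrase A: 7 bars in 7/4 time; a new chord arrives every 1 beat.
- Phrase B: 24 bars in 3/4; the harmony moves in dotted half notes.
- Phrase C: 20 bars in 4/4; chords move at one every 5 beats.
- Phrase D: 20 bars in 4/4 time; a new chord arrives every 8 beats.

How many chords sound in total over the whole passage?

99 chords

A has 49 beats and chords last 1 each, so 49 chords.
B has 72 beats and chords last 3 each, so 24 chords.
C has 80 beats and chords last 5 each, so 16 chords.
D has 80 beats and chords last 8 each, so 10 chords.
Total: 49 + 24 + 16 + 10 = 99.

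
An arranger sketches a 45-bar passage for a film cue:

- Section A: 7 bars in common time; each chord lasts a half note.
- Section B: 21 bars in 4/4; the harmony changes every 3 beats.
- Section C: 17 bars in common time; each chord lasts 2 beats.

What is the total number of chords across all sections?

76 chords

A has 28 beats and chords last 2 each, so 14 chords.
B has 84 beats and chords last 3 each, so 28 chords.
C has 68 beats and chords last 2 each, so 34 chords.
Total: 14 + 28 + 34 = 76.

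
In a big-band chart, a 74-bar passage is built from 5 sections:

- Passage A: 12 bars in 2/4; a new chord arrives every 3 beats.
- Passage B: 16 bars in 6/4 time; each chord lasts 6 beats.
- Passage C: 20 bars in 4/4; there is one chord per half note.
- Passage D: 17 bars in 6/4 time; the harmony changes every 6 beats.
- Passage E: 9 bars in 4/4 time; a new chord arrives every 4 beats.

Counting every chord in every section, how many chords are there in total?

90 chords

A has 24 beats and chords last 3 each, so 8 chords.
B has 96 beats and chords last 6 each, so 16 chords.
C has 80 beats and chords last 2 each, so 40 chords.
D has 102 beats and chords last 6 each, so 17 chords.
E has 36 beats and chords last 4 each, so 9 chords.
Total: 8 + 16 + 40 + 17 + 9 = 90.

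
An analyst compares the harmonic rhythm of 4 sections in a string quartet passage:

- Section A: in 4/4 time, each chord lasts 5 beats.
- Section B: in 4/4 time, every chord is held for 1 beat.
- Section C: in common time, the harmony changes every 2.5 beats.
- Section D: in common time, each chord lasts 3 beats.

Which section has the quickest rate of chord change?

A: 4 beats/bar ÷ 5 beats/chord = 0.8 chords/bar.
B: 4 beats/bar ÷ 1 beat/chord = 4 chords/bar.
C: 4 beats/bar ÷ 2.5 beats/chord = 1.6 chords/bar.
D: 4 beats/bar ÷ 3 beats/chord = 4/3 chords/bar.
Fastest is B at 4 chords/bar.

Section B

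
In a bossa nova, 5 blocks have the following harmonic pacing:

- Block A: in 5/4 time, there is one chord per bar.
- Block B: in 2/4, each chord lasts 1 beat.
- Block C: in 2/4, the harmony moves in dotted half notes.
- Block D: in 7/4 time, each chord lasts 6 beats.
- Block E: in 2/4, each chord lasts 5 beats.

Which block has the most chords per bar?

Block B

A: each chord is 5 beats in 5/4, so 1 per bar.
B: each chord is 1 beat in 2/4, so 2 per bar.
C: each chord is 3 beats in 2/4, so 2/3 per bar.
D: each chord is 6 beats in 7/4, so 7/6 per bar.
E: each chord is 5 beats in 2/4, so 0.4 per bar.
Fastest is B at 2 chords/bar.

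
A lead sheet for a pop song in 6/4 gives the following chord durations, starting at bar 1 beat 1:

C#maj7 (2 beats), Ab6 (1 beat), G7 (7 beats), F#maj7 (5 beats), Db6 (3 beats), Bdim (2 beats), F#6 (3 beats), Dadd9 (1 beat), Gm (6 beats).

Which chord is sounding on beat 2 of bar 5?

Beat 2 of bar 5 is beat (5−1)×6 + 2 = 26 overall.
Running totals: C#maj7 ends at 2, Ab6 ends at 3, G7 ends at 10, F#maj7 ends at 15, Db6 ends at 18, Bdim ends at 20, F#6 ends at 23, Dadd9 ends at 24, Gm ends at 30.
Beat 26 falls within Gm.

Gm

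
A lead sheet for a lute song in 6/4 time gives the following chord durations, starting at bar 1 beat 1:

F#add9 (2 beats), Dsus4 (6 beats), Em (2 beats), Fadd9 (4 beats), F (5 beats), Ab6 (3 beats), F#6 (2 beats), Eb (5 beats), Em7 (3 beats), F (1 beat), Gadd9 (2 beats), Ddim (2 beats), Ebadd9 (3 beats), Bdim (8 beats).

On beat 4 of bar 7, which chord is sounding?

Beat 4 of bar 7 is beat (7−1)×6 + 4 = 40 overall.
Running totals: F#add9 ends at 2, Dsus4 ends at 8, Em ends at 10, Fadd9 ends at 14, F ends at 19, Ab6 ends at 22, F#6 ends at 24, Eb ends at 29, Em7 ends at 32, F ends at 33, Gadd9 ends at 35, Ddim ends at 37, Ebadd9 ends at 40.
Beat 40 falls within Ebadd9.

Ebadd9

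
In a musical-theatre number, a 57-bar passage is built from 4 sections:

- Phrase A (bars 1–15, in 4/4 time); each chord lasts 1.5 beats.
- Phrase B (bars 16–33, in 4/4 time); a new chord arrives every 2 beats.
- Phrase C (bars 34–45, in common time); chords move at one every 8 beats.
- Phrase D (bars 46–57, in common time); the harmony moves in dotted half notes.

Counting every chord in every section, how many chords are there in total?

A has 60 beats and chords last 1.5 each, so 40 chords.
B has 72 beats and chords last 2 each, so 36 chords.
C has 48 beats and chords last 8 each, so 6 chords.
D has 48 beats and chords last 3 each, so 16 chords.
Total: 40 + 36 + 6 + 16 = 98.

98 chords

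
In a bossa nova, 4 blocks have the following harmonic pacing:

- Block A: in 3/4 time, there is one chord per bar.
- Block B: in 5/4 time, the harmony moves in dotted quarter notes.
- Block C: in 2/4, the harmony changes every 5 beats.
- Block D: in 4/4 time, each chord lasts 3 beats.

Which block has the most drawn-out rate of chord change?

A: 3/3 = 1 chord/bar.
B: 5/1.5 = 10/3 chords/bar.
C: 2/5 = 0.4 chords/bar.
D: 4/3 = 4/3 chords/bar.
Slowest is C at 0.4 chords/bar.

Block C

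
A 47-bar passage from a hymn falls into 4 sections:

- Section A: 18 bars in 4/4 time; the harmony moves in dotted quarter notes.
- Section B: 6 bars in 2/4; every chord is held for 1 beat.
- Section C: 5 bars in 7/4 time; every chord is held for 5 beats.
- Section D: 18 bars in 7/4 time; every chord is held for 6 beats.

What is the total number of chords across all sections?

88 chords

A has 72 beats and chords last 1.5 each, so 48 chords.
B has 12 beats and chords last 1 each, so 12 chords.
C has 35 beats and chords last 5 each, so 7 chords.
D has 126 beats and chords last 6 each, so 21 chords.
Total: 48 + 12 + 7 + 21 = 88.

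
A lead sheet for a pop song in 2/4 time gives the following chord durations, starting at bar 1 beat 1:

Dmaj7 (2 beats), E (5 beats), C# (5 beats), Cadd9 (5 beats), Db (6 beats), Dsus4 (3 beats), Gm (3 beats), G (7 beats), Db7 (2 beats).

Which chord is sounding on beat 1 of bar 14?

Gm

Beat 1 of bar 14 is beat (14−1)×2 + 1 = 27 overall.
Running totals: Dmaj7 ends at 2, E ends at 7, C# ends at 12, Cadd9 ends at 17, Db ends at 23, Dsus4 ends at 26, Gm ends at 29.
Beat 27 falls within Gm.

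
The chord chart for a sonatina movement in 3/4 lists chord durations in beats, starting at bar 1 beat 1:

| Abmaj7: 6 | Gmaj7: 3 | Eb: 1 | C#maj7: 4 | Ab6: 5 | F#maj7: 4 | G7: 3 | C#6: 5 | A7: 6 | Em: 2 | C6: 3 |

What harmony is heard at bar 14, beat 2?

Beat 2 of bar 14 is beat (14−1)×3 + 2 = 41 overall.
Running totals: Abmaj7 ends at 6, Gmaj7 ends at 9, Eb ends at 10, C#maj7 ends at 14, Ab6 ends at 19, F#maj7 ends at 23, G7 ends at 26, C#6 ends at 31, A7 ends at 37, Em ends at 39, C6 ends at 42.
Beat 41 falls within C6.

C6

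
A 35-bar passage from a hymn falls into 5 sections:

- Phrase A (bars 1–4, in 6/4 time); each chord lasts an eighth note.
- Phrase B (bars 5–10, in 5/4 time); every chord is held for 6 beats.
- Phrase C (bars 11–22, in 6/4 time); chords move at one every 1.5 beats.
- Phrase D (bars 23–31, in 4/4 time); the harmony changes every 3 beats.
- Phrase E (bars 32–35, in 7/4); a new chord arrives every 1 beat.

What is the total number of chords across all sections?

A: 4·6 = 24 beats, 24/0.5 = 48 chords.
B: 6·5 = 30 beats, 30/6 = 5 chords.
C: 12·6 = 72 beats, 72/1.5 = 48 chords.
D: 9·4 = 36 beats, 36/3 = 12 chords.
E: 4·7 = 28 beats, 28/1 = 28 chords.
Total: 48 + 5 + 48 + 12 + 28 = 141.

141 chords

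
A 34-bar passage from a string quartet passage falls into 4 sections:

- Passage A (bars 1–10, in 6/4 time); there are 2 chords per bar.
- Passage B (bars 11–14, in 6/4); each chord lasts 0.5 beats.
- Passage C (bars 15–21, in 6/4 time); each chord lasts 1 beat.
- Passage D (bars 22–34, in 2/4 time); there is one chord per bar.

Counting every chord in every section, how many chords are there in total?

A: 10·6 = 60 beats, 60/3 = 20 chords.
B: 4·6 = 24 beats, 24/0.5 = 48 chords.
C: 7·6 = 42 beats, 42/1 = 42 chords.
D: 13·2 = 26 beats, 26/2 = 13 chords.
Total: 20 + 48 + 42 + 13 = 123.

123 chords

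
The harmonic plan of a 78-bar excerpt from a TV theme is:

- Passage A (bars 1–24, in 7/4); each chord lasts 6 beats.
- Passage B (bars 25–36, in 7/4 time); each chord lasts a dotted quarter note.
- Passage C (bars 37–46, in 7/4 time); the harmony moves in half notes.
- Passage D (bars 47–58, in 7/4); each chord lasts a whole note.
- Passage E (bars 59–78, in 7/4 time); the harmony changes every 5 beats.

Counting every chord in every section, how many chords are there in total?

168 chords

A: 24 bars × 7 beats = 168 beats; 6 beats/chord → 28 chords.
B: 12 bars × 7 beats = 84 beats; 1.5 beats/chord → 56 chords.
C: 10 bars × 7 beats = 70 beats; 2 beats/chord → 35 chords.
D: 12 bars × 7 beats = 84 beats; 4 beats/chord → 21 chords.
E: 20 bars × 7 beats = 140 beats; 5 beats/chord → 28 chords.
Total: 28 + 56 + 35 + 21 + 28 = 168.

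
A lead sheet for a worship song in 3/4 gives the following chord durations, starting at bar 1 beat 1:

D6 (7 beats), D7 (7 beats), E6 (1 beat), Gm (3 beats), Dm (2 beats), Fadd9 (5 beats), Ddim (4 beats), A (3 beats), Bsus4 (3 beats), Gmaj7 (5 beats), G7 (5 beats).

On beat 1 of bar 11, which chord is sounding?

Beat 1 of bar 11 is beat (11−1)×3 + 1 = 31 overall.
Running totals: D6 ends at 7, D7 ends at 14, E6 ends at 15, Gm ends at 18, Dm ends at 20, Fadd9 ends at 25, Ddim ends at 29, A ends at 32.
Beat 31 falls within A.

A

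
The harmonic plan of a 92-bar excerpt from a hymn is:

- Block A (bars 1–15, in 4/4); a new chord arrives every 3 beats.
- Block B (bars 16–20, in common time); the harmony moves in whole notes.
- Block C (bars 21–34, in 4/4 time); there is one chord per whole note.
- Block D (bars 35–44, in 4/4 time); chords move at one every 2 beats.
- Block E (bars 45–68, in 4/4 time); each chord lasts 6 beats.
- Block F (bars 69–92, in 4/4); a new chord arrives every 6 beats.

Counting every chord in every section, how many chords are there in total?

A: 15 bars × 4 beats = 60 beats; 3 beats/chord → 20 chords.
B: 5 bars × 4 beats = 20 beats; 4 beats/chord → 5 chords.
C: 14 bars × 4 beats = 56 beats; 4 beats/chord → 14 chords.
D: 10 bars × 4 beats = 40 beats; 2 beats/chord → 20 chords.
E: 24 bars × 4 beats = 96 beats; 6 beats/chord → 16 chords.
F: 24 bars × 4 beats = 96 beats; 6 beats/chord → 16 chords.
Total: 20 + 5 + 14 + 20 + 16 + 16 = 91.

91 chords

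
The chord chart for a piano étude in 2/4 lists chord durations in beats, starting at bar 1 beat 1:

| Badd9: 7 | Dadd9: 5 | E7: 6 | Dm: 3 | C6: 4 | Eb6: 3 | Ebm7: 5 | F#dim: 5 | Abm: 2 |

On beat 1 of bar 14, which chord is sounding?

Beat 1 of bar 14 is beat (14−1)×2 + 1 = 27 overall.
Running totals: Badd9 ends at 7, Dadd9 ends at 12, E7 ends at 18, Dm ends at 21, C6 ends at 25, Eb6 ends at 28.
Beat 27 falls within Eb6.

Eb6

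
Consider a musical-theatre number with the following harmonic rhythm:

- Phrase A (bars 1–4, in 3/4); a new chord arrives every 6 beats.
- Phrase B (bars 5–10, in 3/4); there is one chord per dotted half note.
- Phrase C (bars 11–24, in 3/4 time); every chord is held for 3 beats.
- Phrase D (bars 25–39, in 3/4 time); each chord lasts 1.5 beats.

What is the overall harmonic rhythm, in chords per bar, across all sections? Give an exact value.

A: 4 bars of 3 beats is 12 beats; at 6 beats each that's 2 chords.
B: 6 bars of 3 beats is 18 beats; at 3 beats each that's 6 chords.
C: 14 bars of 3 beats is 42 beats; at 3 beats each that's 14 chords.
D: 15 bars of 3 beats is 45 beats; at 1.5 beats each that's 30 chords.
Overall: 52 chords over 39 bars → 52/39 = 4/3 chords per bar.

4/3 chords per bar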